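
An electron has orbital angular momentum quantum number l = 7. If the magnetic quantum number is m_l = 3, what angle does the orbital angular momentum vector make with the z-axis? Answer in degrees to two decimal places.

θ ≈ 66.37°

|L| = √(l(l+1)) ℏ = 2√14 ℏ.
L_z = m_l ℏ = 3ℏ.
cos θ = L_z/|L| = 3/√56, so θ ≈ 66.37°.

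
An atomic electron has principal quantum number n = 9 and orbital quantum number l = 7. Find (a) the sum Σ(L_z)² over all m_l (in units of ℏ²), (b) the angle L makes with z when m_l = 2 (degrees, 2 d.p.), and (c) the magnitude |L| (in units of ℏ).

Σ(L_z)² = 280 ℏ²; θ(m_l=2) ≈ 74.50°; |L| = 2√14 ℏ ≈ 7.483ℏ

Σ m_l² = 280, so Σ(L_z)² = 280 ℏ².
For m_l = 2: cos θ = 2/√56, θ ≈ 74.50°.
|L| = ℏ√(7·8) = 2√14 ℏ ≈ 7.483ℏ.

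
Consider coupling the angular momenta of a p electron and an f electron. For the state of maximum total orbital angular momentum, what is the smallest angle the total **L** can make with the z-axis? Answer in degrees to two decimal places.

θ_min ≈ 26.57°

The total orbital quantum number L ranges from |l₁ − l₂| to l₁ + l₂ in integer steps.
So L can be 2, 3, 4.
The maximum is L = 4, with |L_tot| = ℏ√(4·5) = 2√5 ℏ.
The minimum angle with z is arccos(4/√20) ≈ 26.57°.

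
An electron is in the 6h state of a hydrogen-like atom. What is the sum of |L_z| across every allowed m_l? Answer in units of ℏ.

Σ|L_z| = 30 ℏ

For 6h, l = 5.
The allowed m_l values are -5, -4, -3, -2, -1, 0, 1, 2, 3, 4, 5.
Σ|m_l| = l(l+1) = 30.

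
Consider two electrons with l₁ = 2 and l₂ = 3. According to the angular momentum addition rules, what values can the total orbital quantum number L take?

The total orbital quantum number L ranges from |l₁ − l₂| to l₁ + l₂ in integer steps.
So L can be 1, 2, 3, 4, 5.

L = 1, 2, 3, 4, 5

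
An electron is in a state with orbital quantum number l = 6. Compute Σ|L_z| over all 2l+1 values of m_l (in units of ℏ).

Σ|L_z| = 42 ℏ

The allowed m_l values are -6, -5, -4, -3, -2, -1, 0, 1, 2, 3, 4, 5, 6.
Σ|m_l| = 2(1+2+…+6) = 42.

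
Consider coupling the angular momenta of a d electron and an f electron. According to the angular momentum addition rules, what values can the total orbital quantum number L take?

Angular momentum addition gives L = |l₁ − l₂|, …, l₁ + l₂.
L ∈ {1, 2, 3, 4, 5}.

L = 1, 2, 3, 4, 5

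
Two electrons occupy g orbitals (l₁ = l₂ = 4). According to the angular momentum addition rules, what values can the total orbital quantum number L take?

The total orbital quantum number L ranges from |l₁ − l₂| to l₁ + l₂ in integer steps.
Allowed values: L = 0, 1, 2, 3, 4, 5, 6, 7, 8.

L = 0, 1, 2, 3, 4, 5, 6, 7, 8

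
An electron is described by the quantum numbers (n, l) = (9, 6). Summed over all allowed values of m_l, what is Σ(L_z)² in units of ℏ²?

The allowed m_l values are -6, -5, -4, -3, -2, -1, 0, 1, 2, 3, 4, 5, 6.
Σ m_l² = 2·(1 + 4 + 9 + 16 + 25 + 36) = 182.

Σ(L_z)² = 182 ℏ²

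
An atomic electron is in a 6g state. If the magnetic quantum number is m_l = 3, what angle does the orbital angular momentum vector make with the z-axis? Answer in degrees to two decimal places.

θ ≈ 47.87°

For 6g, l = 4.
|L|² = l(l+1)ℏ² = 20ℏ², so |L| = 2√5 ℏ.
L_z = m_l ℏ = 3ℏ.
cos θ = L_z/|L| = 3/√20, so θ ≈ 47.87°.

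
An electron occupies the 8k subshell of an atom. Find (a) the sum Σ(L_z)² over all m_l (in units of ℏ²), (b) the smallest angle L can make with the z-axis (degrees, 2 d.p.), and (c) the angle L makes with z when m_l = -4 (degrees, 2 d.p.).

8k means n = 8, l = 7.
Σ m_l² = 280, so Σ(L_z)² = 280 ℏ².
cos θ_min = 7/√56, so θ_min ≈ 20.70°.
For m_l = -4: cos θ = -4/√56, θ ≈ 122.31°.

Σ(L_z)² = 280 ℏ²; θ_min ≈ 20.70°; θ(m_l=-4) ≈ 122.31°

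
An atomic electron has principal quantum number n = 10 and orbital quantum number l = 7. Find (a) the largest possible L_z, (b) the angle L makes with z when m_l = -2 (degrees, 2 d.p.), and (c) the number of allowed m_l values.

L_z,max = 7ℏ; θ(m_l=-2) ≈ 105.50°; 15 values

L_z,max = lℏ = 7ℏ.
For m_l = -2: cos θ = -2/√56, θ ≈ 105.50°.
There are 2l+1 = 15 values of m_l.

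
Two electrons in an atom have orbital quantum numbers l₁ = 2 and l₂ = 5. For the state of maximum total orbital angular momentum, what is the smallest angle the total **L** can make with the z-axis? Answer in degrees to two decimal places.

θ_min ≈ 20.70°

The total orbital quantum number L ranges from |l₁ − l₂| to l₁ + l₂ in integer steps.
L ∈ {3, 4, 5, 6, 7}.
The maximum is L = 7, with |L_tot| = ℏ√(7·8) = 2√14 ℏ.
The minimum angle with z is arccos(7/√56) ≈ 20.70°.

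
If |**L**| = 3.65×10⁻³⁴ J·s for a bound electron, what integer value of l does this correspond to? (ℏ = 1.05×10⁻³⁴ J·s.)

|L|/ℏ = (3.65×10⁻³⁴)/(1.05×10⁻³⁴) ≈ 3.476.
Set l(l+1) = 12.08; the integer solution is l = 3.

l = 3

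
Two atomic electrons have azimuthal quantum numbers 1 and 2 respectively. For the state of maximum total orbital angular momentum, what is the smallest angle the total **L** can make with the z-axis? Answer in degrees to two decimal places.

θ_min ≈ 30.00°

L runs from |1 − 2| = 1 to 1 + 2 = 3.
Allowed values: L = 1, 2, 3.
The maximum is L = 3, with |L_tot| = ℏ√(3·4) = 2√3 ℏ.
The minimum angle with z is arccos(3/√12) ≈ 30.00°.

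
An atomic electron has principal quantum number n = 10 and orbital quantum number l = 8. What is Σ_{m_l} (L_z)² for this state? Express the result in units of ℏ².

Σ(L_z)² = 408 ℏ²

m_l runs from −8 to 8, i.e. {-8, -7, -6, -5, -4, -3, -2, -1, 0, 1, 2, 3, 4, 5, 6, 7, 8}.
Σ m_l² = l(l+1)(2l+1)/3 = 8·9·17/3 = 408.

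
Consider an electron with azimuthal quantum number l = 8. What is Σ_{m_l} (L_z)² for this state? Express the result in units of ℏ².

m_l runs from −8 to 8, i.e. {-8, -7, -6, -5, -4, -3, -2, -1, 0, 1, 2, 3, 4, 5, 6, 7, 8}.
Summing m² from −8 to 8: Σ m_l² = 408.

Σ(L_z)² = 408 ℏ²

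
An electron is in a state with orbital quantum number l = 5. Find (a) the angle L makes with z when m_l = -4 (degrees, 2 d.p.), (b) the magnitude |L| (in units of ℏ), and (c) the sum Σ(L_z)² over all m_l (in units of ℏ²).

θ(m_l=-4) ≈ 136.91°; |L| = √30 ℏ ≈ 5.477ℏ; Σ(L_z)² = 110 ℏ²

For m_l = -4: cos θ = -4/√30, θ ≈ 136.91°.
|L| = ℏ√(5·6) = √30 ℏ ≈ 5.477ℏ.
Σ m_l² = 110, so Σ(L_z)² = 110 ℏ².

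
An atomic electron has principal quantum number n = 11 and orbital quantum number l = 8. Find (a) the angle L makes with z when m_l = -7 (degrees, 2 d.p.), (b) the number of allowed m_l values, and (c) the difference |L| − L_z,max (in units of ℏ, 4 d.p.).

θ(m_l=-7) ≈ 145.58°; 17 values; |L|−L_z,max ≈ 0.4853ℏ

For m_l = -7: cos θ = -7/√72, θ ≈ 145.58°.
There are 2l+1 = 17 values of m_l.
|L| − L_z,max = (6√2 − 8)ℏ ≈ 0.4853ℏ.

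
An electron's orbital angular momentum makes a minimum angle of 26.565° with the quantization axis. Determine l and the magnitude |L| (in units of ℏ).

l = 4, |L| = 2√5 ℏ ≈ 4.472ℏ

At minimum angle, m_l = l, so cos θ = l/√(l(l+1)); cos²θ = l/(l+1) = 0.8000.
Solving: l = 4.
Then |L| = ℏ√(4·5) = 2√5 ℏ.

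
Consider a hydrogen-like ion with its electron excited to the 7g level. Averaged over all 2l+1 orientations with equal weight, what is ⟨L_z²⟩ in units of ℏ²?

The 7g level has l = 4.
m_l ∈ {-4, -3, -2, -1, 0, 1, 2, 3, 4}.
⟨L_z²⟩ = ℏ²·l(l+1)/3 = 6.667ℏ².

⟨L_z²⟩ = 6.667 ℏ²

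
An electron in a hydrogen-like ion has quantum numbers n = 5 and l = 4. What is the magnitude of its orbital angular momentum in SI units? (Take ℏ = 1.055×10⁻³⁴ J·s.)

|L| = 4.718×10⁻³⁴ J·s

|L| = ℏ√(l(l+1)) = ℏ√(4·5) = 2√5 ℏ
Numerically, |L| = 4.472 × (1.055×10⁻³⁴ J·s) = 4.718×10⁻³⁴ J·s.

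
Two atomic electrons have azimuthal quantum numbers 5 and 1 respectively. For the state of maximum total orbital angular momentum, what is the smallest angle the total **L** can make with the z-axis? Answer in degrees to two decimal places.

L runs from |5 − 1| = 4 to 5 + 1 = 6.
So L can be 4, 5, 6.
The maximum is L = 6, with |L_tot| = ℏ√(6·7) = √42 ℏ.
The minimum angle with z is arccos(6/√42) ≈ 22.21°.

θ_min ≈ 22.21°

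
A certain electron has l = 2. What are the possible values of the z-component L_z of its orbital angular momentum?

L_z ∈ {−2ℏ, −ℏ, 0, ℏ, 2ℏ}

L_z = m_l ℏ with m_l ranging from −l to +l in integer steps.
For l = 2: m_l ∈ {-2, -1, 0, 1, 2}.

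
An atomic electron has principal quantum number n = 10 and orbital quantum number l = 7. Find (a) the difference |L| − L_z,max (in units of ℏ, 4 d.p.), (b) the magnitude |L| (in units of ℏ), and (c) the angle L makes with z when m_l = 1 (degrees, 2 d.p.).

|L|−L_z,max ≈ 0.4833ℏ; |L| = 2√14 ℏ ≈ 7.483ℏ; θ(m_l=1) ≈ 82.32°

|L| − L_z,max = (2√14 − 7)ℏ ≈ 0.4833ℏ.
|L| = ℏ√(7·8) = 2√14 ℏ ≈ 7.483ℏ.
For m_l = 1: cos θ = 1/√56, θ ≈ 82.32°.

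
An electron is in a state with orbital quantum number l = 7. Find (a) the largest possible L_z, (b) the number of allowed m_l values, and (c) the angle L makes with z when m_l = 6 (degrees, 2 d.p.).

L_z,max = 7ℏ; 15 values; θ(m_l=6) ≈ 36.70°

L_z,max = lℏ = 7ℏ.
There are 2l+1 = 15 values of m_l.
For m_l = 6: cos θ = 6/√56, θ ≈ 36.70°.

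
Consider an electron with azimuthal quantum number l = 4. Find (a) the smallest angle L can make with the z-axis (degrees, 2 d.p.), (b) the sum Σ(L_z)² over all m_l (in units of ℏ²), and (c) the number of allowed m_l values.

θ_min ≈ 26.57°; Σ(L_z)² = 60 ℏ²; 9 values

cos θ_min = 4/√20, so θ_min ≈ 26.57°.
Σ m_l² = 60, so Σ(L_z)² = 60 ℏ².
There are 2l+1 = 9 values of m_l.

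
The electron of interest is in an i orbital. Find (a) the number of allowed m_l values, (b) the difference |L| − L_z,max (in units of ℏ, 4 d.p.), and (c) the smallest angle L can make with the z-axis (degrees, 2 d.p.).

For an i orbital, l = 6.
There are 2l+1 = 13 values of m_l.
|L| − L_z,max = (√42 − 6)ℏ ≈ 0.4807ℏ.
cos θ_min = 6/√42, so θ_min ≈ 22.21°.

13 values; |L|−L_z,max ≈ 0.4807ℏ; θ_min ≈ 22.21°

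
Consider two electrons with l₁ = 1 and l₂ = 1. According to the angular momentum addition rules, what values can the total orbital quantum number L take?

L = 0, 1, 2

By the triangle rule, |l₁ − l₂| ≤ L ≤ l₁ + l₂.
Allowed values: L = 0, 1, 2.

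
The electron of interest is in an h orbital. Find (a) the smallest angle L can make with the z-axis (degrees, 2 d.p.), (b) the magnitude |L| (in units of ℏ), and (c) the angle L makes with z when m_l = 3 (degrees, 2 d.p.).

For an h orbital, l = 5.
cos θ_min = 5/√30, so θ_min ≈ 24.09°.
|L| = ℏ√(5·6) = √30 ℏ ≈ 5.477ℏ.
For m_l = 3: cos θ = 3/√30, θ ≈ 56.79°.

θ_min ≈ 24.09°; |L| = √30 ℏ ≈ 5.477ℏ; θ(m_l=3) ≈ 56.79°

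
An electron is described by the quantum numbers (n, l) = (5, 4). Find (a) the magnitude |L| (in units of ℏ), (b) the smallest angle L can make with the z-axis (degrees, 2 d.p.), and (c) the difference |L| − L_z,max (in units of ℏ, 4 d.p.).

|L| = 2√5 ℏ ≈ 4.472ℏ; θ_min ≈ 26.57°; |L|−L_z,max ≈ 0.4721ℏ

|L| = ℏ√(4·5) = 2√5 ℏ ≈ 4.472ℏ.
cos θ_min = 4/√20, so θ_min ≈ 26.57°.
|L| − L_z,max = (2√5 − 4)ℏ ≈ 0.4721ℏ.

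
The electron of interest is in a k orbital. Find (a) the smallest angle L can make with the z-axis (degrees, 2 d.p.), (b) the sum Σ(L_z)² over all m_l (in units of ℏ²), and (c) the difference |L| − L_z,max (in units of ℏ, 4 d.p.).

θ_min ≈ 20.70°; Σ(L_z)² = 280 ℏ²; |L|−L_z,max ≈ 0.4833ℏ

For a k orbital, l = 7.
cos θ_min = 7/√56, so θ_min ≈ 20.70°.
Σ m_l² = 280, so Σ(L_z)² = 280 ℏ².
|L| − L_z,max = (2√14 − 7)ℏ ≈ 0.4833ℏ.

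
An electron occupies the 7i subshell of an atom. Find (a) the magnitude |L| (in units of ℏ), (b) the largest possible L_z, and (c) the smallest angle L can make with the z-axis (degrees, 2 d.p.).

|L| = √42 ℏ ≈ 6.481ℏ; L_z,max = 6ℏ; θ_min ≈ 22.21°

The 7i subshell has l = 6.
|L| = ℏ√(6·7) = √42 ℏ ≈ 6.481ℏ.
L_z,max = lℏ = 6ℏ.
cos θ_min = 6/√42, so θ_min ≈ 22.21°.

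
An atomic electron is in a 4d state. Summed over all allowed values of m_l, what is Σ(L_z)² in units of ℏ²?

Σ(L_z)² = 10 ℏ²

4d means n = 4, l = 2.
The allowed m_l values are -2, -1, 0, 1, 2.
Σ m_l² = 2·(1 + 4) = 10.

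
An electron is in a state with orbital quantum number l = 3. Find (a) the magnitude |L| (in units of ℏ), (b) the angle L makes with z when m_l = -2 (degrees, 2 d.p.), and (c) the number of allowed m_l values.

|L| = 2√3 ℏ ≈ 3.464ℏ; θ(m_l=-2) ≈ 125.26°; 7 values

|L| = ℏ√(3·4) = 2√3 ℏ ≈ 3.464ℏ.
For m_l = -2: cos θ = -2/√12, θ ≈ 125.26°.
There are 2l+1 = 7 values of m_l.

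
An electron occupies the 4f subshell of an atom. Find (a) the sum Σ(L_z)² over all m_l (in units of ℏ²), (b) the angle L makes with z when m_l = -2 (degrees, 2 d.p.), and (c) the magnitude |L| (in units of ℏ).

Σ(L_z)² = 28 ℏ²; θ(m_l=-2) ≈ 125.26°; |L| = 2√3 ℏ ≈ 3.464ℏ

4f means n = 4, l = 3.
Σ m_l² = 28, so Σ(L_z)² = 28 ℏ².
For m_l = -2: cos θ = -2/√12, θ ≈ 125.26°.
|L| = ℏ√(3·4) = 2√3 ℏ ≈ 3.464ℏ.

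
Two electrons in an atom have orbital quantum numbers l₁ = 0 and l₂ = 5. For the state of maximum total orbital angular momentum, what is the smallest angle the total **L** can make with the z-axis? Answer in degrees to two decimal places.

L runs from |0 − 5| = 5 to 0 + 5 = 5.
L ∈ {5}.
The maximum is L = 5, with |L_tot| = ℏ√(5·6) = √30 ℏ.
The minimum angle with z is arccos(5/√30) ≈ 24.09°.

θ_min ≈ 24.09°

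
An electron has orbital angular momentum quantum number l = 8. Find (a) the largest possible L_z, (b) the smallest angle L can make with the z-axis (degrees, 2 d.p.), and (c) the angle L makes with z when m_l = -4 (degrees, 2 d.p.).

L_z,max = lℏ = 8ℏ.
cos θ_min = 8/√72, so θ_min ≈ 19.47°.
For m_l = -4: cos θ = -4/√72, θ ≈ 118.13°.

L_z,max = 8ℏ; θ_min ≈ 19.47°; θ(m_l=-4) ≈ 118.13°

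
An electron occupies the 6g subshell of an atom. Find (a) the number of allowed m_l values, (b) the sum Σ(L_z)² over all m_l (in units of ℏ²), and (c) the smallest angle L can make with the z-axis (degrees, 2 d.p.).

9 values; Σ(L_z)² = 60 ℏ²; θ_min ≈ 26.57°

6g means n = 6, l = 4.
There are 2l+1 = 9 values of m_l.
Σ m_l² = 60, so Σ(L_z)² = 60 ℏ².
cos θ_min = 4/√20, so θ_min ≈ 26.57°.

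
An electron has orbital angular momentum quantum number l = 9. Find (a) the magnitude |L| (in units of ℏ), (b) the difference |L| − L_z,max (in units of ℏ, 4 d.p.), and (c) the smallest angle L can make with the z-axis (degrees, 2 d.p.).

|L| = 3√10 ℏ ≈ 9.487ℏ; |L|−L_z,max ≈ 0.4868ℏ; θ_min ≈ 18.43°

|L| = ℏ√(9·10) = 3√10 ℏ ≈ 9.487ℏ.
|L| − L_z,max = (3√10 − 9)ℏ ≈ 0.4868ℏ.
cos θ_min = 9/√90, so θ_min ≈ 18.43°.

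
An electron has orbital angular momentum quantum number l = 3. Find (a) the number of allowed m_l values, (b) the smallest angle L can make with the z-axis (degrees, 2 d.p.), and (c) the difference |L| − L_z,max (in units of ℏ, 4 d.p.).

7 values; θ_min ≈ 30.00°; |L|−L_z,max ≈ 0.4641ℏ

There are 2l+1 = 7 values of m_l.
cos θ_min = 3/√12, so θ_min ≈ 30.00°.
|L| − L_z,max = (2√3 − 3)ℏ ≈ 0.4641ℏ.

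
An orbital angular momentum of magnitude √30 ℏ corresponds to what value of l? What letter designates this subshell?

Since |L|² = l(l+1)ℏ², l(l+1) = 30.
The positive root is l = 5.

l = 5 (h orbital)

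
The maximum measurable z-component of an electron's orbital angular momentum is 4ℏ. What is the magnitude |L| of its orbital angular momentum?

L_z,max = lℏ, so l = 4.
|L| = ℏ√(l(l+1)) = 2√5 ℏ.

|L| = 2√5 ℏ ≈ 4.472ℏ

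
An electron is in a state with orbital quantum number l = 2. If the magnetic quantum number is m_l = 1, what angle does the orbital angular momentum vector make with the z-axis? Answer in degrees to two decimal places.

|L| = ℏ√(l(l+1)) = √6 ℏ.
L_z = m_l ℏ = 1ℏ.
cos θ = L_z/|L| = 1/√6, so θ ≈ 65.91°.

θ ≈ 65.91°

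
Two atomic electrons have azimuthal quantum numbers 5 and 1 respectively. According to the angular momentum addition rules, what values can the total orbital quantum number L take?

L = 4, 5, 6

The total orbital quantum number L ranges from |l₁ − l₂| to l₁ + l₂ in integer steps.
Allowed values: L = 4, 5, 6.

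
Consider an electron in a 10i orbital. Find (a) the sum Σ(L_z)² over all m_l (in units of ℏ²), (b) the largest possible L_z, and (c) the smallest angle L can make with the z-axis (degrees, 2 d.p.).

10i means n = 10, l = 6.
Σ m_l² = 182, so Σ(L_z)² = 182 ℏ².
L_z,max = lℏ = 6ℏ.
cos θ_min = 6/√42, so θ_min ≈ 22.21°.

Σ(L_z)² = 182 ℏ²; L_z,max = 6ℏ; θ_min ≈ 22.21°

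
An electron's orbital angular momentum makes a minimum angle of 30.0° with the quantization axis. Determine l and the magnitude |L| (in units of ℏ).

cos²θ_min = l/(l+1) = 0.7500.
Thus l = 0.7500/(1 − 0.7500) ≈ 3.
Then |L| = ℏ√(3·4) = 2√3 ℏ.

l = 3, |L| = 2√3 ℏ ≈ 3.464ℏ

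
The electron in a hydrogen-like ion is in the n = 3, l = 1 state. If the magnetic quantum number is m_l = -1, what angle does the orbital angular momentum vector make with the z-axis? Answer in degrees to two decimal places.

|L| = √(l(l+1)) ℏ = √2 ℏ.
L_z = m_l ℏ = −1ℏ.
cos θ = L_z/|L| = -1/√2, so θ ≈ 135.00°.

θ ≈ 135.00°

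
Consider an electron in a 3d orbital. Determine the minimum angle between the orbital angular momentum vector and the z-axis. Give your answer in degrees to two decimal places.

For 3d, l = 2.
|L| = √(l(l+1)) ℏ = √6 ℏ.
The smallest angle corresponds to the largest L_z, i.e. m_l = l = 2, giving L_z = 2ℏ.
cos θ_min = 2/√6, so θ_min ≈ 35.26°.

θ_min ≈ 35.26°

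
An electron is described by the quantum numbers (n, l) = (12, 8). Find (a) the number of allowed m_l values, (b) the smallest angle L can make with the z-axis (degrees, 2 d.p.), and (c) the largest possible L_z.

There are 2l+1 = 17 values of m_l.
cos θ_min = 8/√72, so θ_min ≈ 19.47°.
L_z,max = lℏ = 8ℏ.

17 values; θ_min ≈ 19.47°; L_z,max = 8ℏ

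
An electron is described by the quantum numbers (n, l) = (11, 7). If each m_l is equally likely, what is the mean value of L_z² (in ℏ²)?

⟨L_z²⟩ = 18.67 ℏ²

m_l ∈ {-7, -6, -5, -4, -3, -2, -1, 0, 1, 2, 3, 4, 5, 6, 7}.
⟨L_z²⟩ = ℏ²·l(l+1)/3 = 18.67ℏ².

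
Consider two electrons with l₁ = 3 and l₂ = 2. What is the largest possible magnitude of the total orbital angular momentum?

L runs from |3 − 2| = 1 to 3 + 2 = 5.
Allowed values: L = 1, 2, 3, 4, 5.
The largest magnitude corresponds to L = 5: |L_tot| = ℏ√(5·6) = √30 ℏ.

|L_tot|_max = √30 ℏ ≈ 5.477ℏ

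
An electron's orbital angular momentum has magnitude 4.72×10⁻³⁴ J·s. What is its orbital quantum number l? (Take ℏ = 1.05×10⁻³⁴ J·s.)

l = 4

In units of ℏ, |L| ≈ 4.495.
l(l+1) ≈ 4.495² ≈ 20.21, so l = 4.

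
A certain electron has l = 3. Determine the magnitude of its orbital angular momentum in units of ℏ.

|L| = ℏ√(l(l+1)) = ℏ√(3·4) = 2√3 ℏ

|L| = 2√3 ℏ ≈ 3.464ℏ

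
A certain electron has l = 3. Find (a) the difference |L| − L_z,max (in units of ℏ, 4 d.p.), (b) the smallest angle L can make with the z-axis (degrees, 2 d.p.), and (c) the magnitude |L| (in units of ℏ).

|L| − L_z,max = (2√3 − 3)ℏ ≈ 0.4641ℏ.
cos θ_min = 3/√12, so θ_min ≈ 30.00°.
|L| = ℏ√(3·4) = 2√3 ℏ ≈ 3.464ℏ.

|L|−L_z,max ≈ 0.4641ℏ; θ_min ≈ 30.00°; |L| = 2√3 ℏ ≈ 3.464ℏ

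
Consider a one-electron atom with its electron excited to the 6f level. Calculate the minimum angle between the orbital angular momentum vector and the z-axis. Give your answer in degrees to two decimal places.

θ_min ≈ 30.00°

The 6f level has l = 3.
|L|² = l(l+1)ℏ² = 12ℏ², so |L| = 2√3 ℏ.
The smallest angle corresponds to the largest L_z, i.e. m_l = l = 3, giving L_z = 3ℏ.
cos θ_min = 3/√12, so θ_min ≈ 30.00°.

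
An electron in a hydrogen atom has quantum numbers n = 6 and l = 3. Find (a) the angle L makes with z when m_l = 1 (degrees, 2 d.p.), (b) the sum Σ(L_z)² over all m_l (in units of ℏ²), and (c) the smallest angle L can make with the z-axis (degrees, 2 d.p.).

For m_l = 1: cos θ = 1/√12, θ ≈ 73.22°.
Σ m_l² = 28, so Σ(L_z)² = 28 ℏ².
cos θ_min = 3/√12, so θ_min ≈ 30.00°.

θ(m_l=1) ≈ 73.22°; Σ(L_z)² = 28 ℏ²; θ_min ≈ 30.00°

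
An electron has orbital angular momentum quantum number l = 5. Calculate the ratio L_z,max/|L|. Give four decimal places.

L_z,max/|L| = 0.9129

|L| = √30 ℏ ≈ 5.4772ℏ, while L_z,max = lℏ = 5ℏ.
L_z,max/|L| = 5/√30 = 0.9129.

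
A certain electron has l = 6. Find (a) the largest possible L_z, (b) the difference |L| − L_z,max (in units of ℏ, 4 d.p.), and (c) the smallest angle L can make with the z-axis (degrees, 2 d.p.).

L_z,max = lℏ = 6ℏ.
|L| − L_z,max = (√42 − 6)ℏ ≈ 0.4807ℏ.
cos θ_min = 6/√42, so θ_min ≈ 22.21°.

L_z,max = 6ℏ; |L|−L_z,max ≈ 0.4807ℏ; θ_min ≈ 22.21°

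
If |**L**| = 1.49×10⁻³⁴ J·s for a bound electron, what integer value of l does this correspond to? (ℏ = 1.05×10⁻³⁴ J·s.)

Dividing by ℏ: |L|/ℏ ≈ 1.419.
Set l(l+1) = 2.01; the integer solution is l = 1.

l = 1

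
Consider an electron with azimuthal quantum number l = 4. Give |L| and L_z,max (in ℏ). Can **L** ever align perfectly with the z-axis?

|L| = 2√5 ℏ ≈ 4.4721ℏ, while L_z,max = lℏ = 4ℏ.
Since |L| > L_z,max, the vector can never point exactly along z; the closest it comes is θ_min = arccos(4/√20) ≈ 26.6°.

No: L_z,max = 4ℏ < |L| = 2√5 ℏ ≈ 4.472ℏ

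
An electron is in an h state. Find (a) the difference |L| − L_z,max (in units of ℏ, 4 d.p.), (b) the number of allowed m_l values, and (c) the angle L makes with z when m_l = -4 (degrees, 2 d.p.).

|L|−L_z,max ≈ 0.4772ℏ; 11 values; θ(m_l=-4) ≈ 136.91°

H corresponds to l = 5.
|L| − L_z,max = (√30 − 5)ℏ ≈ 0.4772ℏ.
There are 2l+1 = 11 values of m_l.
For m_l = -4: cos θ = -4/√30, θ ≈ 136.91°.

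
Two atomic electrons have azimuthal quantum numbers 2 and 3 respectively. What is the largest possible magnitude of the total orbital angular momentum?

L runs from |2 − 3| = 1 to 2 + 3 = 5.
So L can be 1, 2, 3, 4, 5.
The largest magnitude corresponds to L = 5: |L_tot| = ℏ√(5·6) = √30 ℏ.

|L_tot|_max = √30 ℏ ≈ 5.477ℏ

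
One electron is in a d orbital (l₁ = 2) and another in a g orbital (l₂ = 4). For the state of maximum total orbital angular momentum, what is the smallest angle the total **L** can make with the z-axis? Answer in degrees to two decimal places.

By the triangle rule, |l₁ − l₂| ≤ L ≤ l₁ + l₂.
L ∈ {2, 3, 4, 5, 6}.
The maximum is L = 6, with |L_tot| = ℏ√(6·7) = √42 ℏ.
The minimum angle with z is arccos(6/√42) ≈ 22.21°.

θ_min ≈ 22.21°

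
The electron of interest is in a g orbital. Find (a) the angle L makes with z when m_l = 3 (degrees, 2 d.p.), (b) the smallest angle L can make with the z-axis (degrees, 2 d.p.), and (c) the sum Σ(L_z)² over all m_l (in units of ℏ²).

A g state has l = 4.
For m_l = 3: cos θ = 3/√20, θ ≈ 47.87°.
cos θ_min = 4/√20, so θ_min ≈ 26.57°.
Σ m_l² = 60, so Σ(L_z)² = 60 ℏ².

θ(m_l=3) ≈ 47.87°; θ_min ≈ 26.57°; Σ(L_z)² = 60 ℏ²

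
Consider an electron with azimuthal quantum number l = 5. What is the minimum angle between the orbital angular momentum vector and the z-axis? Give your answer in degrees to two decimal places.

θ_min ≈ 24.09°

|L| = ℏ√(l(l+1)) = √30 ℏ.
The smallest angle corresponds to the largest L_z, i.e. m_l = l = 5, giving L_z = 5ℏ.
cos θ_min = 5/√30, so θ_min ≈ 24.09°.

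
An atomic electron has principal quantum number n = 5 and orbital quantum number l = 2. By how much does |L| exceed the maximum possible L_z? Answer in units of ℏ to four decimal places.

|L| = √6 ℏ ≈ 2.4495ℏ, while L_z,max = lℏ = 2ℏ.
The difference is (√6 − 2)ℏ ≈ 0.4495ℏ.

|L| − L_z,max ≈ 0.4495ℏ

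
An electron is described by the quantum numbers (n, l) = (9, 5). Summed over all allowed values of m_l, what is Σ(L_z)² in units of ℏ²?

m_l runs from −5 to 5, i.e. {-5, -4, -3, -2, -1, 0, 1, 2, 3, 4, 5}.
Σ m_l² = l(l+1)(2l+1)/3 = 5·6·11/3 = 110.

Σ(L_z)² = 110 ℏ²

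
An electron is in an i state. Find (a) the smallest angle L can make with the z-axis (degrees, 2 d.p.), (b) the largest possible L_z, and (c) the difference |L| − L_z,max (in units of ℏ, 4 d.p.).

The letter i corresponds to l = 6.
cos θ_min = 6/√42, so θ_min ≈ 22.21°.
L_z,max = lℏ = 6ℏ.
|L| − L_z,max = (√42 − 6)ℏ ≈ 0.4807ℏ.

θ_min ≈ 22.21°; L_z,max = 6ℏ; |L|−L_z,max ≈ 0.4807ℏ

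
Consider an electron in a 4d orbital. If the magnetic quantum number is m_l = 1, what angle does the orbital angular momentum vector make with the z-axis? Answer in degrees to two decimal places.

θ ≈ 65.91°

4d means n = 4, l = 2.
|L|² = l(l+1)ℏ² = 6ℏ², so |L| = √6 ℏ.
L_z = m_l ℏ = 1ℏ.
cos θ = L_z/|L| = 1/√6, so θ ≈ 65.91°.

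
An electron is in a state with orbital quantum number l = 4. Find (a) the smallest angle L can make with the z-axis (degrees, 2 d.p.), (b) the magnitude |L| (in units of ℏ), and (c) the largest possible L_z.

θ_min ≈ 26.57°; |L| = 2√5 ℏ ≈ 4.472ℏ; L_z,max = 4ℏ

cos θ_min = 4/√20, so θ_min ≈ 26.57°.
|L| = ℏ√(4·5) = 2√5 ℏ ≈ 4.472ℏ.
L_z,max = lℏ = 4ℏ.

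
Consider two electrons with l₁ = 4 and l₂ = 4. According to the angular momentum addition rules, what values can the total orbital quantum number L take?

L = 0, 1, 2, 3, 4, 5, 6, 7, 8

The total orbital quantum number L ranges from |l₁ − l₂| to l₁ + l₂ in integer steps.
Allowed values: L = 0, 1, 2, 3, 4, 5, 6, 7, 8.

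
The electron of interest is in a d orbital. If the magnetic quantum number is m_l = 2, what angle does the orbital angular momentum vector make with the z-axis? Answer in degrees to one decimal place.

The letter d corresponds to l = 2.
|L| = ℏ√(l(l+1)) = √6 ℏ.
L_z = m_l ℏ = 2ℏ.
cos θ = L_z/|L| = 2/√6, so θ ≈ 35.3°.

θ ≈ 35.3°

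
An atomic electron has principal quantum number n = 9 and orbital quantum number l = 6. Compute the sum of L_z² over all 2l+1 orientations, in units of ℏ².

Σ(L_z)² = 182 ℏ²

The allowed m_l values are -6, -5, -4, -3, -2, -1, 0, 1, 2, 3, 4, 5, 6.
Σ m_l² = 2·(1 + 4 + 9 + 16 + 25 + 36) = 182.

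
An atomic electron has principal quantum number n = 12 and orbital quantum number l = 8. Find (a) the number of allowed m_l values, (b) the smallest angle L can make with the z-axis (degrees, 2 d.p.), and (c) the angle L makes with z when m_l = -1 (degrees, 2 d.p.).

There are 2l+1 = 17 values of m_l.
cos θ_min = 8/√72, so θ_min ≈ 19.47°.
For m_l = -1: cos θ = -1/√72, θ ≈ 96.77°.

17 values; θ_min ≈ 19.47°; θ(m_l=-1) ≈ 96.77°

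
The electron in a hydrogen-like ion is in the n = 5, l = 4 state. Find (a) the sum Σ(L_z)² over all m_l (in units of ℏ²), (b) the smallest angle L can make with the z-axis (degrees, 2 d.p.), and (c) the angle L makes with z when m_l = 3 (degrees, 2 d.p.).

Σ m_l² = 60, so Σ(L_z)² = 60 ℏ².
cos θ_min = 4/√20, so θ_min ≈ 26.57°.
For m_l = 3: cos θ = 3/√20, θ ≈ 47.87°.

Σ(L_z)² = 60 ℏ²; θ_min ≈ 26.57°; θ(m_l=3) ≈ 47.87°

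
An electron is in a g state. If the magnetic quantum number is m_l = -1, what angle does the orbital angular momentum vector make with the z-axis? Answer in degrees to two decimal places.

θ ≈ 102.92°

The letter g corresponds to l = 4.
|L| = ℏ√(l(l+1)) = 2√5 ℏ.
L_z = m_l ℏ = −1ℏ.
cos θ = L_z/|L| = -1/√20, so θ ≈ 102.92°.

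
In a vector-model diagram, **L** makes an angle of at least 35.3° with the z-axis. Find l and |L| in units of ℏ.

l = 2, |L| = √6 ℏ ≈ 2.449ℏ

At minimum angle, m_l = l, so cos θ = l/√(l(l+1)); cos²θ = l/(l+1) = 0.6661.
Thus l = 0.6661/(1 − 0.6661) ≈ 2.
Then |L| = ℏ√(2·3) = √6 ℏ.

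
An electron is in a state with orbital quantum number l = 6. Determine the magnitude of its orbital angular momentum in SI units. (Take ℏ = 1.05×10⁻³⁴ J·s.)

|L| = ℏ√(l(l+1)) = ℏ√(6·7) = √42 ℏ
Numerically, |L| = 6.481 × (1.05×10⁻³⁴ J·s) = 6.80×10⁻³⁴ J·s.

|L| = 6.80×10⁻³⁴ J·s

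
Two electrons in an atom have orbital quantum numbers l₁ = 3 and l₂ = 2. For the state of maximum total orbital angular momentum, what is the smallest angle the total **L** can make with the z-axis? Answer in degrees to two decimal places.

L runs from |3 − 2| = 1 to 3 + 2 = 5.
Allowed values: L = 1, 2, 3, 4, 5.
The maximum is L = 5, with |L_tot| = ℏ√(5·6) = √30 ℏ.
The minimum angle with z is arccos(5/√30) ≈ 24.09°.

θ_min ≈ 24.09°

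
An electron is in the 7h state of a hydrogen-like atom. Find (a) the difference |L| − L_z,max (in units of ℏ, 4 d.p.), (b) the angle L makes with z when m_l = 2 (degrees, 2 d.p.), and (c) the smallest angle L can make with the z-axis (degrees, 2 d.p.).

|L|−L_z,max ≈ 0.4772ℏ; θ(m_l=2) ≈ 68.58°; θ_min ≈ 24.09°

The 7h subshell has l = 5.
|L| − L_z,max = (√30 − 5)ℏ ≈ 0.4772ℏ.
For m_l = 2: cos θ = 2/√30, θ ≈ 68.58°.
cos θ_min = 5/√30, so θ_min ≈ 24.09°.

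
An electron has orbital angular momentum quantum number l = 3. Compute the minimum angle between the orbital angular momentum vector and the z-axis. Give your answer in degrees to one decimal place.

|L| = ℏ√(l(l+1)) = 2√3 ℏ.
The smallest angle corresponds to the largest L_z, i.e. m_l = l = 3, giving L_z = 3ℏ.
cos θ_min = 3/√12, so θ_min ≈ 30.0°.

θ_min ≈ 30.0°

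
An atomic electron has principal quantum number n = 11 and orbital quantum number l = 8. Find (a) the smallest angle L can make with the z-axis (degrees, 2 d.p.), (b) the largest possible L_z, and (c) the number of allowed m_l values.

cos θ_min = 8/√72, so θ_min ≈ 19.47°.
L_z,max = lℏ = 8ℏ.
There are 2l+1 = 17 values of m_l.

θ_min ≈ 19.47°; L_z,max = 8ℏ; 17 values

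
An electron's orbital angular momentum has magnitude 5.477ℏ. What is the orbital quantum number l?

(|L|/ℏ)² = l(l+1) = 30.
The positive root is l = 5.

l = 5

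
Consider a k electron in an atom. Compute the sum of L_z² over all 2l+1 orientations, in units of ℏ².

A k state has l = 7.
m_l runs from −7 to 7, i.e. {-7, -6, -5, -4, -3, -2, -1, 0, 1, 2, 3, 4, 5, 6, 7}.
Σ m_l² = 2·(1 + 4 + 9 + 16 + 25 + 36 + 49) = 280.

Σ(L_z)² = 280 ℏ²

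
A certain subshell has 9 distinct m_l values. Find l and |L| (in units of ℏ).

l = 4, |L| = 2√5 ℏ ≈ 4.472ℏ

9 = 2l + 1, so l = (9−1)/2 = 4.
|L| = ℏ√(l(l+1)) = ℏ√(4·5) = 2√5 ℏ.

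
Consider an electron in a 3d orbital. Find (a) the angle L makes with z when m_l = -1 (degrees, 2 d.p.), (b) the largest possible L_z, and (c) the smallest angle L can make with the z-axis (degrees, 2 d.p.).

θ(m_l=-1) ≈ 114.09°; L_z,max = 2ℏ; θ_min ≈ 35.26°

For 3d, l = 2.
For m_l = -1: cos θ = -1/√6, θ ≈ 114.09°.
L_z,max = lℏ = 2ℏ.
cos θ_min = 2/√6, so θ_min ≈ 35.26°.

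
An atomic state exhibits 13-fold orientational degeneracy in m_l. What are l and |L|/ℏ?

2l + 1 = 13 ⇒ l = 6.
Then |L| = √(l(l+1)) ℏ = √42 ℏ.

l = 6, |L| = √42 ℏ ≈ 6.481ℏ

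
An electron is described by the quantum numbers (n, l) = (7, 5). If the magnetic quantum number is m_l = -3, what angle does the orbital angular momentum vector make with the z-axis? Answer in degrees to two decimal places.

θ ≈ 123.21°

|L| = √(l(l+1)) ℏ = √30 ℏ.
L_z = m_l ℏ = −3ℏ.
cos θ = L_z/|L| = -3/√30, so θ ≈ 123.21°.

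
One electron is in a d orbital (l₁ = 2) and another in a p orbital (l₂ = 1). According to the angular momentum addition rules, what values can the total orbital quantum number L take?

L = 1, 2, 3

By the triangle rule, |l₁ − l₂| ≤ L ≤ l₁ + l₂.
L ∈ {1, 2, 3}.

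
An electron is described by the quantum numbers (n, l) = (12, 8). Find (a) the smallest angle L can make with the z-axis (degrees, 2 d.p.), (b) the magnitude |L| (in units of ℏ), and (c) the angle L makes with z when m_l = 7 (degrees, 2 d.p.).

cos θ_min = 8/√72, so θ_min ≈ 19.47°.
|L| = ℏ√(8·9) = 6√2 ℏ ≈ 8.485ℏ.
For m_l = 7: cos θ = 7/√72, θ ≈ 34.42°.

θ_min ≈ 19.47°; |L| = 6√2 ℏ ≈ 8.485ℏ; θ(m_l=7) ≈ 34.42°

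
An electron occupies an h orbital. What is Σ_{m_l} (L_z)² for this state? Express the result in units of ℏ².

Σ(L_z)² = 110 ℏ²

The letter h corresponds to l = 5.
m_l ∈ {-5, -4, -3, -2, -1, 0, 1, 2, 3, 4, 5}.
Summing m² from −5 to 5: Σ m_l² = 110.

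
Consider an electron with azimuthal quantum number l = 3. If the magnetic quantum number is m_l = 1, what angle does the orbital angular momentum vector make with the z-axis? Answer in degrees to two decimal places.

θ ≈ 73.22°

|L| = √(l(l+1)) ℏ = 2√3 ℏ.
L_z = m_l ℏ = 1ℏ.
cos θ = L_z/|L| = 1/√12, so θ ≈ 73.22°.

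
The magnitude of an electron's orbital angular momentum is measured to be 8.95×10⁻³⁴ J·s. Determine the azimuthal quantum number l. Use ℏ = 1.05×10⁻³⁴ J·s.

|L|/ℏ = (8.95×10⁻³⁴)/(1.05×10⁻³⁴) ≈ 8.524.
(|L|/ℏ)² = l(l+1) ≈ 72.66 ⇒ l = 8.

l = 8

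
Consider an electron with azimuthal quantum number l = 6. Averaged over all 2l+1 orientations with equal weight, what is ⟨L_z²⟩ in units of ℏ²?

⟨L_z²⟩ = 14 ℏ²

The allowed m_l values are -6, -5, -4, -3, -2, -1, 0, 1, 2, 3, 4, 5, 6.
⟨L_z²⟩ = ℏ²·(Σ m_l²)/(2l+1) = ℏ²·182/13 = 14ℏ².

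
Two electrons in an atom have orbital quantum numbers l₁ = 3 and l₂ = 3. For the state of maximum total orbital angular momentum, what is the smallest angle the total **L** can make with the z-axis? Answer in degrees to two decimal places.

θ_min ≈ 22.21°

The total orbital quantum number L ranges from |l₁ − l₂| to l₁ + l₂ in integer steps.
Allowed values: L = 0, 1, 2, 3, 4, 5, 6.
The maximum is L = 6, with |L_tot| = ℏ√(6·7) = √42 ℏ.
The minimum angle with z is arccos(6/√42) ≈ 22.21°.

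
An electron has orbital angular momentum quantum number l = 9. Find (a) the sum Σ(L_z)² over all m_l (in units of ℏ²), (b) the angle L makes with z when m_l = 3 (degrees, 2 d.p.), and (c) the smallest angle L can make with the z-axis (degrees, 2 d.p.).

Σ m_l² = 570, so Σ(L_z)² = 570 ℏ².
For m_l = 3: cos θ = 3/√90, θ ≈ 71.57°.
cos θ_min = 9/√90, so θ_min ≈ 18.43°.

Σ(L_z)² = 570 ℏ²; θ(m_l=3) ≈ 71.57°; θ_min ≈ 18.43°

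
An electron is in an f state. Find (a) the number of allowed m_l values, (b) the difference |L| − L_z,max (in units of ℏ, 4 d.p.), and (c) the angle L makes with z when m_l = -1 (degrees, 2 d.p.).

7 values; |L|−L_z,max ≈ 0.4641ℏ; θ(m_l=-1) ≈ 106.78°

An f state has l = 3.
There are 2l+1 = 7 values of m_l.
|L| − L_z,max = (2√3 − 3)ℏ ≈ 0.4641ℏ.
For m_l = -1: cos θ = -1/√12, θ ≈ 106.78°.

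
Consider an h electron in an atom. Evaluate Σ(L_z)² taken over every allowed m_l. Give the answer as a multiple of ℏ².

Σ(L_z)² = 110 ℏ²

H corresponds to l = 5.
The allowed m_l values are -5, -4, -3, -2, -1, 0, 1, 2, 3, 4, 5.
Summing m² from −5 to 5: Σ m_l² = 110.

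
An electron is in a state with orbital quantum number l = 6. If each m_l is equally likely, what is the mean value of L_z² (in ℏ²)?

m_l runs from −6 to 6, i.e. {-6, -5, -4, -3, -2, -1, 0, 1, 2, 3, 4, 5, 6}.
⟨L_z²⟩ = ℏ²·(Σ m_l²)/(2l+1) = ℏ²·182/13 = 14ℏ².

⟨L_z²⟩ = 14 ℏ²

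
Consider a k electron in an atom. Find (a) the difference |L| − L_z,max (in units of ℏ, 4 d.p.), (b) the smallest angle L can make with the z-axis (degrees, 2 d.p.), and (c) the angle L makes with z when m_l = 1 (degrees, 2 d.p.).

For a k orbital, l = 7.
|L| − L_z,max = (2√14 − 7)ℏ ≈ 0.4833ℏ.
cos θ_min = 7/√56, so θ_min ≈ 20.70°.
For m_l = 1: cos θ = 1/√56, θ ≈ 82.32°.

|L|−L_z,max ≈ 0.4833ℏ; θ_min ≈ 20.70°; θ(m_l=1) ≈ 82.32°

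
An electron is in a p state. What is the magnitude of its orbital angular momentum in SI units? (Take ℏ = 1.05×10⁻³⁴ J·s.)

The letter p corresponds to l = 1.
|L| = ℏ√(l(l+1)) = ℏ√(1·2) = √2 ℏ
Numerically, |L| = 1.414 × (1.05×10⁻³⁴ J·s) = 1.48×10⁻³⁴ J·s.

|L| = 1.48×10⁻³⁴ J·s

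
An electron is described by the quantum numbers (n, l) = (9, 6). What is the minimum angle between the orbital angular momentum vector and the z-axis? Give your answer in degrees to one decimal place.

|L| = √(l(l+1)) ℏ = √42 ℏ.
The smallest angle corresponds to the largest L_z, i.e. m_l = l = 6, giving L_z = 6ℏ.
cos θ_min = 6/√42, so θ_min ≈ 22.2°.

θ_min ≈ 22.2°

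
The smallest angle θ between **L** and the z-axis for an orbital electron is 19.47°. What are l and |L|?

At minimum angle, m_l = l, so cos θ = l/√(l(l+1)); cos²θ = l/(l+1) = 0.8889.
l = cos²θ/sin²θ ≈ 8.
Then |L| = ℏ√(8·9) = 6√2 ℏ.

l = 8, |L| = 6√2 ℏ ≈ 8.485ℏ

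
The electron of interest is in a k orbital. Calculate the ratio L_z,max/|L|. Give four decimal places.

L_z,max/|L| = 0.9354

A k state has l = 7.
|L| = 2√14 ℏ ≈ 7.4833ℏ, while L_z,max = lℏ = 7ℏ.
L_z,max/|L| = 7/√56 = 0.9354.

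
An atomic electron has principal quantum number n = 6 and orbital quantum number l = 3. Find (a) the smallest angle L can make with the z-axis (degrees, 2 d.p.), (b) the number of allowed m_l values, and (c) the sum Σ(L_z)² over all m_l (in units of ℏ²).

cos θ_min = 3/√12, so θ_min ≈ 30.00°.
There are 2l+1 = 7 values of m_l.
Σ m_l² = 28, so Σ(L_z)² = 28 ℏ².

θ_min ≈ 30.00°; 7 values; Σ(L_z)² = 28 ℏ²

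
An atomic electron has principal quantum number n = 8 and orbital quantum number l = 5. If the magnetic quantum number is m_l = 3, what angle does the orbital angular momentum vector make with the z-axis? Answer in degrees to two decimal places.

θ ≈ 56.79°

|L| = ℏ√(l(l+1)) = √30 ℏ.
L_z = m_l ℏ = 3ℏ.
cos θ = L_z/|L| = 3/√30, so θ ≈ 56.79°.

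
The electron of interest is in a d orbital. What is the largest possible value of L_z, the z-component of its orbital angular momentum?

L_z,max = 2ℏ

The letter d corresponds to l = 2.
L_z = m_l ℏ with m_l ∈ {−2, …, 2}; the maximum is m_l = 2.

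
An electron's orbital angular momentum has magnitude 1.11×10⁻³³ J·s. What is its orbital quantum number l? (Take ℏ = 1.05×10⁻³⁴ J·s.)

l = 10

|L|/ℏ = (1.11×10⁻³³)/(1.05×10⁻³⁴) ≈ 10.571.
Set l(l+1) = 111.76; the integer solution is l = 10.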